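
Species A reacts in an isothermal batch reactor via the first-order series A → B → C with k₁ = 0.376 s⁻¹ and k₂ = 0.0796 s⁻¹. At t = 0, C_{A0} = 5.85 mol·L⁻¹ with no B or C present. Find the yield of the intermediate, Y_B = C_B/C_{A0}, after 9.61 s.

The intermediate concentration in a first-order A→B→C sequence is C_B = k₁C_{A0}(e^(−k₁t) − e^(−k₂t))/(k₂−k₁).
e^(−k₁t) = e^(−0.376×9.61) = e^(−3.613) = 0.02696; e^(−k₂t) = e^(−0.7650) = 0.4654.
C_B = 0.376×5.85/(0.0796−0.376) × (0.02696−0.4654) = (-7.421)×(-0.4384) = 3.253 mol·L⁻¹.
Y_B = C_B/C_{A0} = 3.253/5.85 = 0.556.

0.556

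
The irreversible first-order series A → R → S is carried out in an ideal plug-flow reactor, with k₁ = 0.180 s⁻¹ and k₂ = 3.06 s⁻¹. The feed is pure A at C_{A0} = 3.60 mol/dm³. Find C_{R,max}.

0.177 mol/dm³

Evaluating C_R at τ_opt = ln(k₂/k₁)/(k₂−k₁) gives C_{R,max}/C_{A0} = (k₁/k₂)^[k₂/(k₂−k₁)].
= (0.180/3.06)^(3.06/(3.06−0.180)) = (0.05882)^(1.062) = 0.04928.
C_{R,max} = 0.04928×3.60 = 0.177 mol/dm³.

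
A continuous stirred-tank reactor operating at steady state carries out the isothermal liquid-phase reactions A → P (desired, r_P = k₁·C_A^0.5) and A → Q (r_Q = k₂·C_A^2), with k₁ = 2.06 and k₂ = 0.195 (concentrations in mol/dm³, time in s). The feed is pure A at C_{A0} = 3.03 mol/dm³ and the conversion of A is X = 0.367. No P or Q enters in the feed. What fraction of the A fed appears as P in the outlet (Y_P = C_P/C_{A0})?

Exit C_A = C_{A0}(1−X) = 3.03×0.633 = 1.918 mol/dm³.
In a CSTR the entire volume is at exit conditions, so r_P = 2.06×1.918^0.5 = 2.853 and r_Q = 0.195×1.918^2 = 0.7173.
Fraction of consumed A going to P: r_P/(r_P+r_Q) = 0.7991.
C_P = 0.7991·C_{A0}·X = 0.7991×3.03×0.367 = 0.889 mol/dm³; Y_P = C_P/C_{A0} = 0.293.

0.293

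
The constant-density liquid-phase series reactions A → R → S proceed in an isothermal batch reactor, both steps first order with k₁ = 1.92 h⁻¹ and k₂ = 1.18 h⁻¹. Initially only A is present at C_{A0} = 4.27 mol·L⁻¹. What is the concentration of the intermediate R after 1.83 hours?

The intermediate concentration in a first-order A→B→C sequence is C_R = k₁C_{A0}(e^(−k₁t) − e^(−k₂t))/(k₂−k₁).
e^(−k₁t) = e^(−1.92×1.83) = e^(−3.514) = 0.02979; e^(−k₂t) = e^(−2.159) = 0.1154.
C_R = 1.92×4.27/(1.18−1.92) × (0.02979−0.1154) = (-11.08)×(-0.08560) = 0.9484 mol·L⁻¹.

0.948 mol·L⁻¹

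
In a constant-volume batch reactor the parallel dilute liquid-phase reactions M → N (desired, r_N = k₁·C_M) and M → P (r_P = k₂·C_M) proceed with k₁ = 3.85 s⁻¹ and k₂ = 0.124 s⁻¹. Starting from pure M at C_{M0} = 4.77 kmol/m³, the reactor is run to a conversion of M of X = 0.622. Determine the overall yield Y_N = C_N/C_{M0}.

C_M = C_{M0}(1−X) = 1.803 kmol/m³.
Both paths are first order in M, so the instantaneous fraction to N is constant: dC_N/d(−C_M) = k₁/(k₁+k₂) = 0.9688.
C_N = 0.9688·(C_{M0}−C_M) = 0.9688×2.967 = 2.87 kmol/m³.
Y_N = C_N/C_{M0} = 2.874/4.77 = 0.603.

0.603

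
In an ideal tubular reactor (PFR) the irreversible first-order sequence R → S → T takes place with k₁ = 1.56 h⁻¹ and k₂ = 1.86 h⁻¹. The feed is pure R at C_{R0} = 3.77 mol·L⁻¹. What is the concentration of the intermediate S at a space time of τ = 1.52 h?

0.670 mol·L⁻¹

Solving the coupled first-order balances gives C_S(τ) = [k₁/(k₂−k₁)]·C_{R0}·(e^(−k₁τ) − e^(−k₂τ)).
e^(−k₁τ) = e^(−1.56×1.52) = e^(−2.371) = 0.09337; e^(−k₂τ) = e^(−2.827) = 0.05918.
C_S = 1.56×3.77/(1.86−1.56) × (0.09337−0.05918) = 19.60×0.03419 = 0.6703 mol·L⁻¹.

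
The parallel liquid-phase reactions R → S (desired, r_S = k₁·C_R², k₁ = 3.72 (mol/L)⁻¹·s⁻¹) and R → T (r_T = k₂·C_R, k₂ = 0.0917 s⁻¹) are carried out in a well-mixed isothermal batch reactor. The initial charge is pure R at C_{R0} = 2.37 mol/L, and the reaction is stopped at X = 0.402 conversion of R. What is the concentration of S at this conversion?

C_R = C_{R0}(1−X) = 1.417 mol/L.
Along a PFR/batch, dC_T/dC_R = −r_T/(r_S+r_T) = −k₂/(k₂+k₁·C_R).
Integrating from C_{R0} to C_R: C_T = (0.0917/3.72)·ln[(0.0917+3.72·2.37)/(0.0917+3.72·1.42)] = 0.02465·ln(8.908/5.364) = 0.01250 mol/L.
Then C_S = (C_{R0}−C_R) − C_T = 0.9527 − 0.01250 = 0.9402 mol/L.

0.940 mol/L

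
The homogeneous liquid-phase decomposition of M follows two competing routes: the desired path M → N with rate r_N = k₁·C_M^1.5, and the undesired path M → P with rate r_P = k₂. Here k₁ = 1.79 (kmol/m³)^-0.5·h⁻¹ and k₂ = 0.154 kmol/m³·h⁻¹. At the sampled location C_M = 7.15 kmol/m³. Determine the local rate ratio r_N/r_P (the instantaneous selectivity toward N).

S_{N/P} = r_N/r_P = (k₁·C_M^1.5)/(k₂) = (k₁/k₂)·C_M^1.5.
= (1.79×7.150^1.5) / (0.154) = 34.22/0.1540 = 222.

222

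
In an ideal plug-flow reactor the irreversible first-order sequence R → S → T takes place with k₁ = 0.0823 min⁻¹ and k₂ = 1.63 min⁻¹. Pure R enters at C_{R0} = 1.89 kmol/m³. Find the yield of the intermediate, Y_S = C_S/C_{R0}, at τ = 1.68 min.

For first-order series with pure R initially, C_S(τ) = k₁C_{R0}/(k₂−k₁)·(e^(−k₁τ) − e^(−k₂τ)).
e^(−k₁τ) = e^(−0.0823×1.68) = e^(−0.1383) = 0.8709; e^(−k₂τ) = e^(−2.738) = 0.06467.
C_S = 0.0823×1.89/(1.63−0.0823) × (0.8709−0.06467) = 0.1005×0.8062 = 0.08102 kmol/m³.
Y_S = C_S/C_{R0} = 0.08102/1.89 = 0.0429.

0.0429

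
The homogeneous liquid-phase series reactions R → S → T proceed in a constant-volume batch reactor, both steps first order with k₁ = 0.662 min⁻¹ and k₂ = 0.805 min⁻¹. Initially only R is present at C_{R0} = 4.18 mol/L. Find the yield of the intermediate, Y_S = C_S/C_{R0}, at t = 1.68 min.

0.325

The intermediate concentration in a first-order A→B→C sequence is C_S = k₁C_{R0}(e^(−k₁t) − e^(−k₂t))/(k₂−k₁).
e^(−k₁t) = e^(−0.662×1.68) = e^(−1.112) = 0.3288; e^(−k₂t) = e^(−1.352) = 0.2586.
C_S = 0.662×4.18/(0.805−0.662) × (0.3288−0.2586) = 19.35×0.07023 = 1.359 mol/L.
Y_S = C_S/C_{R0} = 1.359/4.18 = 0.325.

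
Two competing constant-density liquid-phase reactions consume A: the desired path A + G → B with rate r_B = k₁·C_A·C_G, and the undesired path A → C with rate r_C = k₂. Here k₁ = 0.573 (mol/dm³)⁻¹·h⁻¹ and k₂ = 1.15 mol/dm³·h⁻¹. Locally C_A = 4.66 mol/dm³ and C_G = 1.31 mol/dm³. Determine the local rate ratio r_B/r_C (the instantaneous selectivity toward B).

3.04

S_{B/C} = r_B/r_C = (k₁·C_A·C_G)/(k₂) = (k₁/k₂)·C_A·C_G.
= (0.573×4.660×1.310) / (1.15) = 3.498/1.150 = 3.04.
Since the desired path is higher order in A, keeping C_A high (PFR or concentrated feed) favours B.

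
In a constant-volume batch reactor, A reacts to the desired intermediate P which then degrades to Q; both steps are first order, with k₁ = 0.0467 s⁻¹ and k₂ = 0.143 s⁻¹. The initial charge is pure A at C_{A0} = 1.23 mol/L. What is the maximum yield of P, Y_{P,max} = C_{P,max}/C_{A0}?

Evaluating C_P at t_opt = ln(k₂/k₁)/(k₂−k₁) gives C_{P,max}/C_{A0} = (k₁/k₂)^[k₂/(k₂−k₁)].
= (0.0467/0.143)^(0.143/(0.143−0.0467)) = (0.3266)^(1.485) = 0.1898.

0.190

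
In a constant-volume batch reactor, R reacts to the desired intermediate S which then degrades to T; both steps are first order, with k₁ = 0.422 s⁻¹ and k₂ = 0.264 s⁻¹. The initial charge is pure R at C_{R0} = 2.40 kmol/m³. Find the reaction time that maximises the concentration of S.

The intermediate peaks when r₁ = r₂, i.e. k₁e^(−k₁t) = k₂e^(−k₂t), giving t_opt = ln(k₂/k₁)/(k₂−k₁).
= ln(0.264/0.422)/(0.264−0.422) = ln(0.6256)/-0.1580 = -0.4691/-0.1580 = 2.97 s.

2.97 s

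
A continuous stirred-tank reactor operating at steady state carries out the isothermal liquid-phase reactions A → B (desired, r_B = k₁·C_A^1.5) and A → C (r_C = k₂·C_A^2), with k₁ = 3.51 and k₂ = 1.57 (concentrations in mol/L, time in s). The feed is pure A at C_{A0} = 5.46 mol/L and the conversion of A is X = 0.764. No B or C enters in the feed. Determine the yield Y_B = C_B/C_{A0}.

0.507

Exit C_A = C_{A0}(1−X) = 5.46×0.236 = 1.289 mol/L.
Rates in a CSTR are evaluated at the outlet concentration: r_B = 3.51×1.289^1.5 = 5.134, r_C = 1.57×1.289^2 = 2.607.
Fraction of consumed A going to B: r_B/(r_B+r_C) = 0.6632.
C_B = 0.6632·C_{A0}·X = 0.6632×5.46×0.764 = 2.77 mol/L; Y_B = C_B/C_{A0} = 0.507.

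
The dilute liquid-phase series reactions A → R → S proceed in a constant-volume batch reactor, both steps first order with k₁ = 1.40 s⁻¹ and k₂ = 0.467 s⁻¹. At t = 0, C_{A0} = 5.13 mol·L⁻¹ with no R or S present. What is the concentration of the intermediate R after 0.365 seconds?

For first-order series with pure A initially, C_R(t) = k₁C_{A0}/(k₂−k₁)·(e^(−k₁t) − e^(−k₂t)).
e^(−k₁t) = e^(−1.40×0.365) = e^(−0.5110) = 0.5999; e^(−k₂t) = e^(−0.1705) = 0.8433.
C_R = 1.40×5.13/(0.467−1.40) × (0.5999−0.8433) = (-7.698)×(-0.2434) = 1.874 mol·L⁻¹.

1.87 mol·L⁻¹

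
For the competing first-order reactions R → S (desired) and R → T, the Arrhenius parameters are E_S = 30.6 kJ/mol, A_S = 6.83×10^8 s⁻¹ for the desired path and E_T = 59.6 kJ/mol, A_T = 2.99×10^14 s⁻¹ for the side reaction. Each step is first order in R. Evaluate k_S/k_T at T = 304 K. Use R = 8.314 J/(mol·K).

0.220

Since both paths have the same order in R, the concentration cancels and S_{S/T} = k_S/k_T = (A_S/A_T)·exp[(E_T−E_S)/(RT)].
(E_T−E_S)/(RT) = (59.6−30.6)×10³/(8.314×304) = 29000/2527 = 11.47.
k_S/k_T = (6.83×10^8/2.99×10^14)·exp(11.47) = 2.284×10^-6 × 96181 = 0.220.
Since E_S < E_T, lowering the temperature improves selectivity toward S.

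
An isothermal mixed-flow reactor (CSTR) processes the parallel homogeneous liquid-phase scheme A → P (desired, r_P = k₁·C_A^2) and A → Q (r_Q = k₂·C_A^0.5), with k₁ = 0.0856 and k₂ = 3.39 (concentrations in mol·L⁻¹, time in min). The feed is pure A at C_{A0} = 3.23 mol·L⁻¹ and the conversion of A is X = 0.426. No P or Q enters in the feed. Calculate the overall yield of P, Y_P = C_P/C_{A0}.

0.0255

Exit C_A = C_{A0}(1−X) = 3.23×0.574 = 1.854 mol·L⁻¹.
In a CSTR the entire volume is at exit conditions, so r_P = 0.0856×1.854^2 = 0.2942 and r_Q = 3.39×1.854^0.5 = 4.616.
Fraction of consumed A going to P: r_P/(r_P+r_Q) = 0.05993.
C_P = 0.05993·C_{A0}·X = 0.05993×3.23×0.426 = 0.0825 mol·L⁻¹; Y_P = C_P/C_{A0} = 0.0255.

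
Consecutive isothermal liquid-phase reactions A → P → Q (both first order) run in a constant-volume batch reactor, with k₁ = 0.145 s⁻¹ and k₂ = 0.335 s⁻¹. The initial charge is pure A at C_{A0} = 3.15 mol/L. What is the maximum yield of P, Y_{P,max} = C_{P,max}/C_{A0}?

For a first-order series the maximum intermediate yield is C_{P,max}/C_{A0} = (k₁/k₂)^[k₂/(k₂−k₁)].
= (0.145/0.335)^(0.335/(0.335−0.145)) = (0.4328)^(1.763) = 0.2284.

0.228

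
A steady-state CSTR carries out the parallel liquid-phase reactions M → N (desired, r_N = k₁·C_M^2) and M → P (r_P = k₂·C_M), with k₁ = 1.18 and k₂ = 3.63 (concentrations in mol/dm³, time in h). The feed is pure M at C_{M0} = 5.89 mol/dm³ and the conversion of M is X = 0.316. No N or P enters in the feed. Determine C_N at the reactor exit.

1.06 mol/dm³

Exit C_M = C_{M0}(1−X) = 5.89×0.684 = 4.029 mol/dm³.
In a CSTR the entire volume is at exit conditions, so r_N = 1.18×4.029^2 = 19.15 and r_P = 3.63×4.029 = 14.62.
Fraction of consumed M going to N: r_N/(r_N+r_P) = 0.5670.
C_N = 0.5670·C_{M0}·X = 0.5670×5.89×0.316 = 1.06 mol/dm³.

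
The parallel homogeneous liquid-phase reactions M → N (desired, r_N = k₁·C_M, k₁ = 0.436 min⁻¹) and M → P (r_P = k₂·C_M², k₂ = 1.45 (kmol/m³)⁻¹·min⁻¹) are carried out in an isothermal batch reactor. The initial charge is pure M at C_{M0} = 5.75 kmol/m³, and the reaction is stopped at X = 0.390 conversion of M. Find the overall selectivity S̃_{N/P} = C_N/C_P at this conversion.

0.0662

C_M = C_{M0}(1−X) = 3.507 kmol/m³.
Along a PFR/batch, dC_N/dC_M = −r_N/(r_N+r_P) = −k₁/(k₁+k₂·C_M).
Integrating from C_{M0} to C_M: C_N = (0.436/1.45)·ln[(0.436+1.45·5.75)/(0.436+1.45·3.51)] = 0.3007·ln(8.774/5.522) = 0.1392 kmol/m³.
C_P = (C_{M0}−C_M)−C_N = 2.103 kmol/m³; S̃_{N/P} = 0.1392/2.103 = 0.0662.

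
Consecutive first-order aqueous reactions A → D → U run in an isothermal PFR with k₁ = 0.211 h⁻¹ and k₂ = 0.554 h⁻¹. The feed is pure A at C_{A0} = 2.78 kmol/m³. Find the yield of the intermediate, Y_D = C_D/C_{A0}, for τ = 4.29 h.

Solving the coupled first-order balances gives C_D(τ) = [k₁/(k₂−k₁)]·C_{A0}·(e^(−k₁τ) − e^(−k₂τ)).
e^(−k₁τ) = e^(−0.211×4.29) = e^(−0.9052) = 0.4045; e^(−k₂τ) = e^(−2.377) = 0.09286.
C_D = 0.211×2.78/(0.554−0.211) × (0.4045−0.09286) = 1.710×0.3116 = 0.5329 kmol/m³.
Y_D = C_D/C_{A0} = 0.5329/2.78 = 0.192.

0.192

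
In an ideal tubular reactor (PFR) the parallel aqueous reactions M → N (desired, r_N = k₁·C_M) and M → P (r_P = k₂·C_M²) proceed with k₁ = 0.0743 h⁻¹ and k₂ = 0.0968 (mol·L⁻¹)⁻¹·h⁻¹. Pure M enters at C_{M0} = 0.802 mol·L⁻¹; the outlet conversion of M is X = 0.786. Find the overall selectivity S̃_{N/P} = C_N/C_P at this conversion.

1.67

C_M = C_{M0}(1−X) = 0.1716 mol·L⁻¹.
Along a PFR/batch, dC_N/dC_M = −r_N/(r_N+r_P) = −k₁/(k₁+k₂·C_M).
Integrating from C_{M0} to C_M: C_N = (0.0743/0.0968)·ln[(0.0743+0.0968·0.802)/(0.0743+0.0968·0.172)] = 0.7676·ln(0.1519/0.09091) = 0.3942 mol·L⁻¹.
C_P = (C_{M0}−C_M)−C_N = 0.2362 mol·L⁻¹; S̃_{N/P} = 0.3942/0.2362 = 1.67.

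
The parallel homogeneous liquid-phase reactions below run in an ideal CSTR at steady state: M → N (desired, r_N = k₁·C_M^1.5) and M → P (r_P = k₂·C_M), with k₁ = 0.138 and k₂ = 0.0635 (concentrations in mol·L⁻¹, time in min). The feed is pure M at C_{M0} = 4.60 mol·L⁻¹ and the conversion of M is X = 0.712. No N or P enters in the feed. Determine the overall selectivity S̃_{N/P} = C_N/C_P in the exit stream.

Exit C_M = C_{M0}(1−X) = 4.60×0.288 = 1.325 mol·L⁻¹.
In a CSTR the entire volume is at exit conditions, so r_N = 0.138×1.325^1.5 = 0.2104 and r_P = 0.0635×1.325 = 0.08412.
Overall selectivity = C_N/C_P = r_Nτ/(r_Pτ) = r_N/r_P = 2.50.

2.50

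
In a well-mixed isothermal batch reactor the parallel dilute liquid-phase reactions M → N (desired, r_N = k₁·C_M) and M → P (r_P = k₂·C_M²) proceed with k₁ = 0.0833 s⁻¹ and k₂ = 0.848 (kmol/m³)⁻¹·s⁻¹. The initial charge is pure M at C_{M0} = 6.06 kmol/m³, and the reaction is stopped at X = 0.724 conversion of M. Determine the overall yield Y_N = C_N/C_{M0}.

C_M = C_{M0}(1−X) = 1.673 kmol/m³.
Along a PFR/batch, dC_N/dC_M = −r_N/(r_N+r_P) = −k₁/(k₁+k₂·C_M).
Integrating from C_{M0} to C_M: C_N = (0.0833/0.848)·ln[(0.0833+0.848·6.06)/(0.0833+0.848·1.67)] = 0.09823·ln(5.222/1.502) = 0.1224 kmol/m³.
Y_N = C_N/C_{M0} = 0.1224/6.06 = 0.0202.

0.0202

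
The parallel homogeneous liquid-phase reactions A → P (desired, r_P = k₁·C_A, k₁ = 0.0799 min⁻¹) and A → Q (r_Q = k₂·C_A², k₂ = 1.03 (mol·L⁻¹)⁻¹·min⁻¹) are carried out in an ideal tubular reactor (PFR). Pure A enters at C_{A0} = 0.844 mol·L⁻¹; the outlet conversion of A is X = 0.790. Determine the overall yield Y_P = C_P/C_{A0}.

C_A = C_{A0}(1−X) = 0.1772 mol·L⁻¹.
Along a PFR/batch, dC_P/dC_A = −r_P/(r_P+r_Q) = −k₁/(k₁+k₂·C_A).
Integrating from C_{A0} to C_A: C_P = (0.0799/1.03)·ln[(0.0799+1.03·0.844)/(0.0799+1.03·0.177)] = 0.07757·ln(0.9492/0.2625) = 0.09972 mol·L⁻¹.
Y_P = C_P/C_{A0} = 0.09972/0.844 = 0.118.

0.118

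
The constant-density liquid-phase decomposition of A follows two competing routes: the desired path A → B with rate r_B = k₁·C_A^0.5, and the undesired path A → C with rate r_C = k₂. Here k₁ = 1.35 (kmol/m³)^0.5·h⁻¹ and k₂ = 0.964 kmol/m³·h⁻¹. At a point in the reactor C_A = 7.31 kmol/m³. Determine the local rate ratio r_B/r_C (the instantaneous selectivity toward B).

S_{B/C} = r_B/r_C = (k₁·C_A^0.5)/(k₂) = (k₁/k₂)·C_A^0.5.
= (1.35×7.310^0.5) / (0.964) = 3.650/0.9640 = 3.79.
Since the desired path is higher order in A, keeping C_A high (PFR or concentrated feed) favours B.

3.79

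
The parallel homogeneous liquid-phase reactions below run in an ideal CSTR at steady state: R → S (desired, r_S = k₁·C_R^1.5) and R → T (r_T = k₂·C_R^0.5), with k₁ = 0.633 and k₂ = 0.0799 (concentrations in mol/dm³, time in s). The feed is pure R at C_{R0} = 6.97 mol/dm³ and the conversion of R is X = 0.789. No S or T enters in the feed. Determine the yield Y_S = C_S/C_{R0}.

Exit C_R = C_{R0}(1−X) = 6.97×0.211 = 1.471 mol/dm³.
Rates in a CSTR are evaluated at the outlet concentration: r_S = 0.633×1.471^1.5 = 1.129, r_T = 0.0799×1.471^0.5 = 0.09690.
Fraction of consumed R going to S: r_S/(r_S+r_T) = 0.9210.
C_S = 0.9210·C_{R0}·X = 0.9210×6.97×0.789 = 5.06 mol/dm³; Y_S = C_S/C_{R0} = 0.727.

0.727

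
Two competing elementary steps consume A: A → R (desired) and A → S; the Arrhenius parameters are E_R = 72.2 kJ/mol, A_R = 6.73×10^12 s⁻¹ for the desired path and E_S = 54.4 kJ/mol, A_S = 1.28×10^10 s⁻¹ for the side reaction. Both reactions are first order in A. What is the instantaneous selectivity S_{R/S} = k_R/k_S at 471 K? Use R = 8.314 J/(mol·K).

5.58

Since both paths have the same order in A, the concentration cancels and S_{R/S} = k_R/k_S = (A_R/A_S)·exp[(E_S−E_R)/(RT)].
(E_S−E_R)/(RT) = (54.4−72.2)×10³/(8.314×471) = -17800/3916 = -4.546.
k_R/k_S = (6.73×10^12/1.28×10^10)·exp(-4.546) = 525.8 × 0.01061 = 5.58.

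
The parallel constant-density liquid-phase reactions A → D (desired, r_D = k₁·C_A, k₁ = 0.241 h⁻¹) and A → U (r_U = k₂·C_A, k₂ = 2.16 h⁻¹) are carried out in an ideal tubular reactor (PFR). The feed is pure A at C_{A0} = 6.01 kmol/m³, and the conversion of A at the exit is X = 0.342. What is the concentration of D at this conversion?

0.206 kmol/m³

C_A = C_{A0}(1−X) = 3.955 kmol/m³.
Both paths are first order in A, so the instantaneous fraction to D is constant: dC_D/d(−C_A) = k₁/(k₁+k₂) = 0.1004.
C_D = 0.1004·(C_{A0}−C_A) = 0.1004×2.055 = 0.206 kmol/m³.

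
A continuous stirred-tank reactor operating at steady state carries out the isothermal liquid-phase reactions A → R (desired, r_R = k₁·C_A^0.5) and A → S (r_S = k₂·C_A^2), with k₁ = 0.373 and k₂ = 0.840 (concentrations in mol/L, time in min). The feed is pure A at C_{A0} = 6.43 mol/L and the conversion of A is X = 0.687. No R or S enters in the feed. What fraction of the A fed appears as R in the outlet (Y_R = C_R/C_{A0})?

Exit C_A = C_{A0}(1−X) = 6.43×0.313 = 2.013 mol/L.
In a CSTR the entire volume is at exit conditions, so r_R = 0.373×2.013^0.5 = 0.5292 and r_S = 0.840×2.013^2 = 3.402.
Fraction of consumed A going to R: r_R/(r_R+r_S) = 0.1346.
C_R = 0.1346·C_{A0}·X = 0.1346×6.43×0.687 = 0.595 mol/L; Y_R = C_R/C_{A0} = 0.0925.

0.0925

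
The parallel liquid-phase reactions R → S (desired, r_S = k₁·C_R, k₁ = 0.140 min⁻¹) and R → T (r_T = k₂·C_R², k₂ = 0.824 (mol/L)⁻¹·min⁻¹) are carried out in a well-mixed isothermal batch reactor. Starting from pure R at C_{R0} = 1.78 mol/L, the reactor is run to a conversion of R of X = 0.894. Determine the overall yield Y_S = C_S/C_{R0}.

0.162

C_R = C_{R0}(1−X) = 0.1887 mol/L.
Along a PFR/batch, dC_S/dC_R = −r_S/(r_S+r_T) = −k₁/(k₁+k₂·C_R).
Integrating from C_{R0} to C_R: C_S = (0.140/0.824)·ln[(0.140+0.824·1.78)/(0.140+0.824·0.189)] = 0.1699·ln(1.607/0.2955) = 0.2877 mol/L.
Y_S = C_S/C_{R0} = 0.2877/1.78 = 0.162.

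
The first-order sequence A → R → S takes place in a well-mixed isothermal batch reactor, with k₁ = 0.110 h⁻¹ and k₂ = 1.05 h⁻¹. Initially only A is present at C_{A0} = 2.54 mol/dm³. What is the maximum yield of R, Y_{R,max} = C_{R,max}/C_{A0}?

0.0805

Evaluating C_R at t_opt = ln(k₂/k₁)/(k₂−k₁) gives C_{R,max}/C_{A0} = (k₁/k₂)^[k₂/(k₂−k₁)].
= (0.110/1.05)^(1.05/(1.05−0.110)) = (0.1048)^(1.117) = 0.08045.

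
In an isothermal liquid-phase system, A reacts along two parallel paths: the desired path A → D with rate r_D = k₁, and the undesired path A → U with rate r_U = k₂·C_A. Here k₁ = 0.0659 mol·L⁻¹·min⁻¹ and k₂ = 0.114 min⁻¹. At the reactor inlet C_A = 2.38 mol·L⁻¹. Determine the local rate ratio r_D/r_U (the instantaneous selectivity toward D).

0.243

S_{D/U} = r_D/r_U = (k₁)/(k₂·C_A) = (k₁/k₂)·C_A⁻¹.
= (0.0659) / (0.114×2.380) = 0.06590/0.2713 = 0.243.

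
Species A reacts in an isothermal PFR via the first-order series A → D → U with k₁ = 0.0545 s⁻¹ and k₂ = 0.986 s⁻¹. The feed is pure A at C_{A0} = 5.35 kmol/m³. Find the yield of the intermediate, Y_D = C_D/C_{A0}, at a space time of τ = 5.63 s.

0.0428

For first-order series with pure A initially, C_D(τ) = k₁C_{A0}/(k₂−k₁)·(e^(−k₁τ) − e^(−k₂τ)).
e^(−k₁τ) = e^(−0.0545×5.63) = e^(−0.3068) = 0.7358; e^(−k₂τ) = e^(−5.551) = 0.003883.
C_D = 0.0545×5.35/(0.986−0.0545) × (0.7358−0.003883) = 0.3130×0.7319 = 0.2291 kmol/m³.
Y_D = C_D/C_{A0} = 0.2291/5.35 = 0.0428.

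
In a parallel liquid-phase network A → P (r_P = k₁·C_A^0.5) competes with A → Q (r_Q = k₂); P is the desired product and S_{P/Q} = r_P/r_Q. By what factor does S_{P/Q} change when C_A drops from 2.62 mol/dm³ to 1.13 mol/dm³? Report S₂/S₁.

S_{P/Q} = (k₁/k₂)·C_A^0.5, so S₂/S₁ = (C_{A,2}/C_{A,1})^0.5.
= (1.13/2.62)^0.5 = (0.4313)^0.5 = 0.657.
Selectivity toward P falls as C_A falls — high-concentration operation is favoured.

0.657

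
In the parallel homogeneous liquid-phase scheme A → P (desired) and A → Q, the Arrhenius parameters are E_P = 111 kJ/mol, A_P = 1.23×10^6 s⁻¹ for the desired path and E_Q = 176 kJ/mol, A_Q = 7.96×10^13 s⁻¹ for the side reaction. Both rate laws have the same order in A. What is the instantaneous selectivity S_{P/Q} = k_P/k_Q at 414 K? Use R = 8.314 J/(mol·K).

Since both paths have the same order in A, the concentration cancels and S_{P/Q} = k_P/k_Q = (A_P/A_Q)·exp[(E_Q−E_P)/(RT)].
(E_Q−E_P)/(RT) = (176−111)×10³/(8.314×414) = 65000/3442 = 18.88.
k_P/k_Q = (1.23×10^6/7.96×10^13)·exp(18.88) = 1.545×10^-8 × 1.590×10^8 = 2.46.
Since E_P < E_Q, lowering the temperature improves selectivity toward P.

2.46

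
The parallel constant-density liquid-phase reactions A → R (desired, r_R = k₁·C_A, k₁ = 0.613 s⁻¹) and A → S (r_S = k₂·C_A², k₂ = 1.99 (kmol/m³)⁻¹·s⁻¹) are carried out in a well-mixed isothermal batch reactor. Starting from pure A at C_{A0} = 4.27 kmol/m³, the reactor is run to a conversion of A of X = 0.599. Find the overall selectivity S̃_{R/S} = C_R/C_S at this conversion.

C_A = C_{A0}(1−X) = 1.712 kmol/m³.
Along a PFR/batch, dC_R/dC_A = −r_R/(r_R+r_S) = −k₁/(k₁+k₂·C_A).
Integrating from C_{A0} to C_A: C_R = (0.613/1.99)·ln[(0.613+1.99·4.27)/(0.613+1.99·1.71)] = 0.3080·ln(9.110/4.020) = 0.2520 kmol/m³.
C_S = (C_{A0}−C_A)−C_R = 2.306 kmol/m³; S̃_{R/S} = 0.2520/2.306 = 0.109.

0.109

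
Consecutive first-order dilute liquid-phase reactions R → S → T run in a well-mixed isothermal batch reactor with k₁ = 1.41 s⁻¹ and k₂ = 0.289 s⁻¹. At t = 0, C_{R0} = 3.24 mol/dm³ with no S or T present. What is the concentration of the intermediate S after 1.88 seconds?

The intermediate concentration in a first-order A→B→C sequence is C_S = k₁C_{R0}(e^(−k₁t) − e^(−k₂t))/(k₂−k₁).
e^(−k₁t) = e^(−1.41×1.88) = e^(−2.651) = 0.07059; e^(−k₂t) = e^(−0.5433) = 0.5808.
C_S = 1.41×3.24/(0.289−1.41) × (0.07059−0.5808) = (-4.075)×(-0.5102) = 2.079 mol/dm³.

2.08 mol/dm³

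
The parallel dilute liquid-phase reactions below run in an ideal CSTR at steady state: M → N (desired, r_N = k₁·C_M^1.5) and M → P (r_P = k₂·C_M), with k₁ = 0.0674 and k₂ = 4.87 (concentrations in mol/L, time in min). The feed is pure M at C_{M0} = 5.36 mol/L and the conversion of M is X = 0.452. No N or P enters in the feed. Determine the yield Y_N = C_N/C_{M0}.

0.0105

Exit C_M = C_{M0}(1−X) = 5.36×0.548 = 2.937 mol/L.
Rates in a CSTR are evaluated at the outlet concentration: r_N = 0.0674×2.937^1.5 = 0.3393, r_P = 4.87×2.937 = 14.30.
Fraction of consumed M going to N: r_N/(r_N+r_P) = 0.02317.
C_N = 0.02317·C_{M0}·X = 0.02317×5.36×0.452 = 0.0561 mol/L; Y_N = C_N/C_{M0} = 0.0105.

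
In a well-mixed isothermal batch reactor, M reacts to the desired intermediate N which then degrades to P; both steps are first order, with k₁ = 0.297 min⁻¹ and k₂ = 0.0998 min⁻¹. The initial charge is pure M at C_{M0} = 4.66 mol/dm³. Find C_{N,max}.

2.68 mol/dm³

Evaluating C_N at t_opt = ln(k₂/k₁)/(k₂−k₁) gives C_{N,max}/C_{M0} = (k₁/k₂)^[k₂/(k₂−k₁)].
= (0.297/0.0998)^(0.0998/(0.0998−0.297)) = (2.976)^(-0.5061) = 0.5758.
C_{N,max} = 0.5758×4.66 = 2.68 mol/dm³.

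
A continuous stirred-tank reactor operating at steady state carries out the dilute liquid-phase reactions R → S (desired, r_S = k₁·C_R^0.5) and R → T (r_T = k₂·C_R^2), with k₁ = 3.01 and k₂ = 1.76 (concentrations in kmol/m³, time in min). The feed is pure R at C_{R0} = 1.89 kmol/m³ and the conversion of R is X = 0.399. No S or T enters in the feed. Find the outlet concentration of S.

Exit C_R = C_{R0}(1−X) = 1.89×0.601 = 1.136 kmol/m³.
Rates in a CSTR are evaluated at the outlet concentration: r_S = 3.01×1.136^0.5 = 3.208, r_T = 1.76×1.136^2 = 2.271.
Fraction of consumed R going to S: r_S/(r_S+r_T) = 0.5855.
C_S = 0.5855·C_{R0}·X = 0.5855×1.89×0.399 = 0.442 kmol/m³.

0.442 kmol/m³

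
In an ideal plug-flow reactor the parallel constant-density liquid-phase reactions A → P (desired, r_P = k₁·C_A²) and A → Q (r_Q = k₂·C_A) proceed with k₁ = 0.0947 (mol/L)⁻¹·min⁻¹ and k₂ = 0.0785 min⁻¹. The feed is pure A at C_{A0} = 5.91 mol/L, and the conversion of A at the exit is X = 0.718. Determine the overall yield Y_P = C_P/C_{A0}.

0.579

C_A = C_{A0}(1−X) = 1.667 mol/L.
Along a PFR/batch, dC_Q/dC_A = −r_Q/(r_P+r_Q) = −k₂/(k₂+k₁·C_A).
Integrating from C_{A0} to C_A: C_Q = (0.0785/0.0947)·ln[(0.0785+0.0947·5.91)/(0.0785+0.0947·1.67)] = 0.8289·ln(0.6382/0.2363) = 0.8235 mol/L.
Then C_P = (C_{A0}−C_A) − C_Q = 4.243 − 0.8235 = 3.420 mol/L.
Y_P = C_P/C_{A0} = 3.420/5.91 = 0.579.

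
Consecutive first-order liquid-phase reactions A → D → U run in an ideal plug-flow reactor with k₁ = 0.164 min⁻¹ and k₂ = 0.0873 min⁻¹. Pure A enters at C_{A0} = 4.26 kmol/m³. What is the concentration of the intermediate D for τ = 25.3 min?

0.857 kmol/m³

For first-order series with pure A initially, C_D(τ) = k₁C_{A0}/(k₂−k₁)·(e^(−k₁τ) − e^(−k₂τ)).
e^(−k₁τ) = e^(−0.164×25.3) = e^(−4.149) = 0.01578; e^(−k₂τ) = e^(−2.209) = 0.1098.
C_D = 0.164×4.26/(0.0873−0.164) × (0.01578−0.1098) = (-9.109)×(-0.09407) = 0.8568 kmol/m³.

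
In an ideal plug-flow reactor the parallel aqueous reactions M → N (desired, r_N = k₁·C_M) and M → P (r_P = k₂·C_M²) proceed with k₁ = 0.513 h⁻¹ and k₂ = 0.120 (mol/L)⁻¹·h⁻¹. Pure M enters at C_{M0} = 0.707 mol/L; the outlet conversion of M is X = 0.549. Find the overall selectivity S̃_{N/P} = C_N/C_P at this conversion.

8.38

C_M = C_{M0}(1−X) = 0.3189 mol/L.
Along a PFR/batch, dC_N/dC_M = −r_N/(r_N+r_P) = −k₁/(k₁+k₂·C_M).
Integrating from C_{M0} to C_M: C_N = (0.513/0.120)·ln[(0.513+0.120·0.707)/(0.513+0.120·0.319)] = 4.275·ln(0.5978/0.5513) = 0.3468 mol/L.
C_P = (C_{M0}−C_M)−C_N = 0.04139 mol/L; S̃_{N/P} = 0.3468/0.04139 = 8.38.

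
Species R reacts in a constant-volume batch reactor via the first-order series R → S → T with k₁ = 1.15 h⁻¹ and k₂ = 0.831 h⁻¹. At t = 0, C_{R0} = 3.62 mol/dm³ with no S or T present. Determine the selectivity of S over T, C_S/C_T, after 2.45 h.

For first-order series with pure R initially, C_S(t) = k₁C_{R0}/(k₂−k₁)·(e^(−k₁t) − e^(−k₂t)).
e^(−k₁t) = e^(−1.15×2.45) = e^(−2.817) = 0.05976; e^(−k₂t) = e^(−2.036) = 0.1306.
C_S = 1.15×3.62/(0.831−1.15) × (0.05976−0.1306) = (-13.05)×(-0.07080) = 0.9240 mol/dm³.
C_R = C_{R0}e^(−k₁t) = 0.2163 mol/dm³, so C_T = C_{R0}−C_R−C_S = 2.480 mol/dm³; C_S/C_T = 0.373.

0.373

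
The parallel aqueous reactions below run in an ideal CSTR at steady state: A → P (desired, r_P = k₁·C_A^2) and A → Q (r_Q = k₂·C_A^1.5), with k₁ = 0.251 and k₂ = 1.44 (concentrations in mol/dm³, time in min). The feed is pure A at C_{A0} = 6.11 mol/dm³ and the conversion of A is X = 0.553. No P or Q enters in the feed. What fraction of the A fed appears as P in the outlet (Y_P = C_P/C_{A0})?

Exit C_A = C_{A0}(1−X) = 6.11×0.447 = 2.731 mol/dm³.
Rates in a CSTR are evaluated at the outlet concentration: r_P = 0.251×2.731^2 = 1.872, r_Q = 1.44×2.731^1.5 = 6.500.
Fraction of consumed A going to P: r_P/(r_P+r_Q) = 0.2236.
C_P = 0.2236·C_{A0}·X = 0.2236×6.11×0.553 = 0.756 mol/dm³; Y_P = C_P/C_{A0} = 0.124.

0.124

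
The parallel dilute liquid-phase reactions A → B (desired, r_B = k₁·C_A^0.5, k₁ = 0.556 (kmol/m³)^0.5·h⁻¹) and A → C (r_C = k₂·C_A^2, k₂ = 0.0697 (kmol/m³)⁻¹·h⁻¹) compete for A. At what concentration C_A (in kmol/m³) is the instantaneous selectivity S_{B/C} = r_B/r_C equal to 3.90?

S_{B/C} = (k₁/k₂)·C_A^-1.5 ⇒ C_A = (S·k₂/k₁)^(1/(-1.5)).
= (3.90×0.0697/0.556)^(-0.6667) = (0.4889)^(-0.6667) = 1.61 kmol/m³.

1.61 kmol/m³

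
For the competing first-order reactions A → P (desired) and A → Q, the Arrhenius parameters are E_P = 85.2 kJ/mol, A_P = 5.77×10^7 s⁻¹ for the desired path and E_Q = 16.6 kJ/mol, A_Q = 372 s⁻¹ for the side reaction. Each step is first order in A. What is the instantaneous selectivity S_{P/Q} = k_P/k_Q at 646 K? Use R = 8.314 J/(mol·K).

With equal orders, S_{P/Q} = k_P/k_Q = (A_P/A_Q)·exp[(E_Q−E_P)/(RT)].
(E_Q−E_P)/(RT) = (16.6−85.2)×10³/(8.314×646) = -68600/5371 = -12.77.
k_P/k_Q = (5.77×10^7/372)·exp(-12.77) = 1.551×10^5 × 2.837×10^-6 = 0.440.
Since E_P > E_Q, raising the temperature improves selectivity toward P.

0.440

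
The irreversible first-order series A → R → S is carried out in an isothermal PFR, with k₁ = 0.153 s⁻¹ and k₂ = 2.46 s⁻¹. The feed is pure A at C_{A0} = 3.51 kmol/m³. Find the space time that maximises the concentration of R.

1.20 s

The intermediate peaks when r₁ = r₂, i.e. k₁e^(−k₁τ) = k₂e^(−k₂τ), giving τ_opt = ln(k₂/k₁)/(k₂−k₁).
= ln(2.46/0.153)/(2.46−0.153) = ln(16.08)/2.307 = 2.777/2.307 = 1.20 s.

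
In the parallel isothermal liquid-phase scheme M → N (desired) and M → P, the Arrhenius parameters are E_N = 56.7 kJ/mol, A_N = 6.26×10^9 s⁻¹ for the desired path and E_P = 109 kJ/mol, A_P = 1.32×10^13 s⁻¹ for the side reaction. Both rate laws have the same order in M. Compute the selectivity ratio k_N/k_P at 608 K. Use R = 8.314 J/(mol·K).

14.8

With equal orders, S_{N/P} = k_N/k_P = (A_N/A_P)·exp[(E_P−E_N)/(RT)].
(E_P−E_N)/(RT) = (109−56.7)×10³/(8.314×608) = 52300/5055 = 10.35.
k_N/k_P = (6.26×10^9/1.32×10^13)·exp(10.35) = 4.742×10^-4 × 31144 = 14.8.
Since E_N < E_P, lowering the temperature improves selectivity toward N.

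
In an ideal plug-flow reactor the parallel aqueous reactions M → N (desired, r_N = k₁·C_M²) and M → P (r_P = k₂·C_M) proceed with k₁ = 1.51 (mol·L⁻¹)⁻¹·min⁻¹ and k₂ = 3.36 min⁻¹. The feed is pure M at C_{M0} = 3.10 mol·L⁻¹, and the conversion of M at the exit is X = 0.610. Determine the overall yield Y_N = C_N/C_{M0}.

0.295

C_M = C_{M0}(1−X) = 1.209 mol·L⁻¹.
Along a PFR/batch, dC_P/dC_M = −r_P/(r_N+r_P) = −k₂/(k₂+k₁·C_M).
Integrating from C_{M0} to C_M: C_P = (3.36/1.51)·ln[(3.36+1.51·3.10)/(3.36+1.51·1.21)] = 2.225·ln(8.041/5.186) = 0.9761 mol·L⁻¹.
Then C_N = (C_{M0}−C_M) − C_P = 1.891 − 0.9761 = 0.9149 mol·L⁻¹.
Y_N = C_N/C_{M0} = 0.9149/3.10 = 0.295.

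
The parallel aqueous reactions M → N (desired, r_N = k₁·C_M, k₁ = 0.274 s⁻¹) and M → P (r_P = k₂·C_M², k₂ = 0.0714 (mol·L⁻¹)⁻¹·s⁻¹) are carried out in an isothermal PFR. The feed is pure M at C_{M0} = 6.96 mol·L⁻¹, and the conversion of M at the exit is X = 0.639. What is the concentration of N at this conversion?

C_M = C_{M0}(1−X) = 2.513 mol·L⁻¹.
Along a PFR/batch, dC_N/dC_M = −r_N/(r_N+r_P) = −k₁/(k₁+k₂·C_M).
Integrating from C_{M0} to C_M: C_N = (0.274/0.0714)·ln[(0.274+0.0714·6.96)/(0.274+0.0714·2.51)] = 3.838·ln(0.7709/0.4534) = 2.037 mol·L⁻¹.

2.04 mol·L⁻¹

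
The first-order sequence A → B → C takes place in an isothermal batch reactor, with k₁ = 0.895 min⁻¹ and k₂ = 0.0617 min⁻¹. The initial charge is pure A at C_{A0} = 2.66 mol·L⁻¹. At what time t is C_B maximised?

3.21 min

For first-order series the maximum of C_B occurs at t_opt = ln(k₂/k₁)/(k₂−k₁).
= ln(0.0617/0.895)/(0.0617−0.895) = ln(0.06894)/-0.8333 = -2.675/-0.8333 = 3.21 min.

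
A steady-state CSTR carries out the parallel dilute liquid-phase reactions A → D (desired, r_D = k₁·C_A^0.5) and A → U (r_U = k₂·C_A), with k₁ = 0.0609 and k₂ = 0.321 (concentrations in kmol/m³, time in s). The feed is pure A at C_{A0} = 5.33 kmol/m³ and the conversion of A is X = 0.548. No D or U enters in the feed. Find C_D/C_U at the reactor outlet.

Exit C_A = C_{A0}(1−X) = 5.33×0.452 = 2.409 kmol/m³.
In a CSTR the entire volume is at exit conditions, so r_D = 0.0609×2.409^0.5 = 0.09453 and r_U = 0.321×2.409 = 0.7733.
Overall selectivity = C_D/C_U = r_Dτ/(r_Uτ) = r_D/r_U = 0.122.

0.122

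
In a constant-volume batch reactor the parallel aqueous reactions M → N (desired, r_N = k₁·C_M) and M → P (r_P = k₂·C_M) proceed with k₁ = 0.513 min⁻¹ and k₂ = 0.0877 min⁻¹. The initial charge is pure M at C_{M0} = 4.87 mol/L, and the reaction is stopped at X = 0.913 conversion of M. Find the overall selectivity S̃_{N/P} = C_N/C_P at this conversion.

5.85

C_M = C_{M0}(1−X) = 0.4237 mol/L.
Both paths are first order in M, so the instantaneous fraction to N is constant: dC_N/d(−C_M) = k₁/(k₁+k₂) = 0.8540.
C_N = 0.8540·(C_{M0}−C_M) = 0.8540×4.446 = 3.80 mol/L.
C_P = (C_{M0}−C_M)−C_N = 0.6491 mol/L; S̃_{N/P} = 3.797/0.6491 = 5.85.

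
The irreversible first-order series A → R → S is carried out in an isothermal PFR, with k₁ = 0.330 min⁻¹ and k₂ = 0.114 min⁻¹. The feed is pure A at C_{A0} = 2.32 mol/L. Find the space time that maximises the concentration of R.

4.92 min

Setting dC_R/dτ = 0 gives τ_opt = ln(k₂/k₁)/(k₂−k₁).
= ln(0.114/0.330)/(0.114−0.330) = ln(0.3455)/-0.2160 = -1.063/-0.2160 = 4.92 min.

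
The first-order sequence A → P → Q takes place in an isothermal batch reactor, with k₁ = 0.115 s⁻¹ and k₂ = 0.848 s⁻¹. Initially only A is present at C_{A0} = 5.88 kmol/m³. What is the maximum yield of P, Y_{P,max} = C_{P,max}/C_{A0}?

For a first-order series the maximum intermediate yield is C_{P,max}/C_{A0} = (k₁/k₂)^[k₂/(k₂−k₁)].
= (0.115/0.848)^(0.848/(0.848−0.115)) = (0.1356)^(1.157) = 0.09912.

0.0991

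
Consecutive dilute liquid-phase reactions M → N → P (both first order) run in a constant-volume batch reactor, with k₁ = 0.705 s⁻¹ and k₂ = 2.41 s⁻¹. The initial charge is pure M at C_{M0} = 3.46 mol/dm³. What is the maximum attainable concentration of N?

0.609 mol/dm³

At the optimum, C_{N,max}/C_{M0} = (k₁/k₂)^[k₂/(k₂−k₁)].
= (0.705/2.41)^(2.41/(2.41−0.705)) = (0.2925)^(1.413) = 0.1760.
C_{N,max} = 0.1760×3.46 = 0.609 mol/dm³.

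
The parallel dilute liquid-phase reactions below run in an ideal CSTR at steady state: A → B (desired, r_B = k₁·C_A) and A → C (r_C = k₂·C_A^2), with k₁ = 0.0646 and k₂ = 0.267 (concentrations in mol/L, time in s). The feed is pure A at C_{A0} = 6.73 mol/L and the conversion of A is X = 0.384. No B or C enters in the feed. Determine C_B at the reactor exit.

Exit C_A = C_{A0}(1−X) = 6.73×0.616 = 4.146 mol/L.
Rates in a CSTR are evaluated at the outlet concentration: r_B = 0.0646×4.146 = 0.2678, r_C = 0.267×4.146^2 = 4.589.
Fraction of consumed A going to B: r_B/(r_B+r_C) = 0.05514.
C_B = 0.05514·C_{A0}·X = 0.05514×6.73×0.384 = 0.143 mol/L.

0.143 mol/L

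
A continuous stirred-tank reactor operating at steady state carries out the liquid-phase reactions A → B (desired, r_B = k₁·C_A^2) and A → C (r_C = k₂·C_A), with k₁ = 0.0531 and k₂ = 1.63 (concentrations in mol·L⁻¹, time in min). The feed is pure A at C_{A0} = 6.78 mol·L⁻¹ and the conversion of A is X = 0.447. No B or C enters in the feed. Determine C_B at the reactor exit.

0.330 mol·L⁻¹

Exit C_A = C_{A0}(1−X) = 6.78×0.553 = 3.749 mol·L⁻¹.
Rates in a CSTR are evaluated at the outlet concentration: r_B = 0.0531×3.749^2 = 0.7465, r_C = 1.63×3.749 = 6.111.
Fraction of consumed A going to B: r_B/(r_B+r_C) = 0.1088.
C_B = 0.1088·C_{A0}·X = 0.1088×6.78×0.447 = 0.330 mol·L⁻¹.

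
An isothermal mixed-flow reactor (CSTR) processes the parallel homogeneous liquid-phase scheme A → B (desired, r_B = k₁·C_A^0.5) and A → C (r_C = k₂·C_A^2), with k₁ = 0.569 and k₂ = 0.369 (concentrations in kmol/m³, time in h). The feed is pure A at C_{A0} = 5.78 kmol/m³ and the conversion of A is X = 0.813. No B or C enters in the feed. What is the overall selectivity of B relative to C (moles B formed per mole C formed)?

Exit C_A = C_{A0}(1−X) = 5.78×0.187 = 1.081 kmol/m³.
Rates in a CSTR are evaluated at the outlet concentration: r_B = 0.569×1.081^0.5 = 0.5916, r_C = 0.369×1.081^2 = 0.4311.
Overall selectivity = C_B/C_C = r_Bτ/(r_Cτ) = r_B/r_C = 1.37.

1.37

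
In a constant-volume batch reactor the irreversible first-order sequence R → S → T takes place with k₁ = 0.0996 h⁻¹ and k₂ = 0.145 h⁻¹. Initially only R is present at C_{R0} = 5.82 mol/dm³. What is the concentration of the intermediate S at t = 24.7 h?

0.735 mol/dm³

For first-order series with pure R initially, C_S(t) = k₁C_{R0}/(k₂−k₁)·(e^(−k₁t) − e^(−k₂t)).
e^(−k₁t) = e^(−0.0996×24.7) = e^(−2.460) = 0.08542; e^(−k₂t) = e^(−3.581) = 0.02783.
C_S = 0.0996×5.82/(0.145−0.0996) × (0.08542−0.02783) = 12.77×0.05759 = 0.7353 mol/dm³.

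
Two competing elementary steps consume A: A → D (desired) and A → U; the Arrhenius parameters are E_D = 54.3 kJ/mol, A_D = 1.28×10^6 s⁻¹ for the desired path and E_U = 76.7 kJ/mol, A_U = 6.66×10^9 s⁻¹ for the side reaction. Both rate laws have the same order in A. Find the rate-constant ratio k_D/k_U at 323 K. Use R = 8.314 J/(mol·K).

0.806

With equal orders, S_{D/U} = k_D/k_U = (A_D/A_U)·exp[(E_U−E_D)/(RT)].
(E_U−E_D)/(RT) = (76.7−54.3)×10³/(8.314×323) = 22400/2685 = 8.341.
k_D/k_U = (1.28×10^6/6.66×10^9)·exp(8.341) = 1.922×10^-4 × 4194 = 0.806.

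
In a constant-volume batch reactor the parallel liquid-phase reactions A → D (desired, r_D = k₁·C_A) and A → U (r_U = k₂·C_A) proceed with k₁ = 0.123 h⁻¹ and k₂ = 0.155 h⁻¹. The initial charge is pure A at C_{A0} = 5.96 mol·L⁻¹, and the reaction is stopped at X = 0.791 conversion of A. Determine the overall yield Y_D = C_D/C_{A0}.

C_A = C_{A0}(1−X) = 1.246 mol·L⁻¹.
Both paths are first order in A, so the instantaneous fraction to D is constant: dC_D/d(−C_A) = k₁/(k₁+k₂) = 0.4424.
C_D = 0.4424·(C_{A0}−C_A) = 0.4424×4.714 = 2.09 mol·L⁻¹.
Y_D = C_D/C_{A0} = 2.086/5.96 = 0.350.

0.350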